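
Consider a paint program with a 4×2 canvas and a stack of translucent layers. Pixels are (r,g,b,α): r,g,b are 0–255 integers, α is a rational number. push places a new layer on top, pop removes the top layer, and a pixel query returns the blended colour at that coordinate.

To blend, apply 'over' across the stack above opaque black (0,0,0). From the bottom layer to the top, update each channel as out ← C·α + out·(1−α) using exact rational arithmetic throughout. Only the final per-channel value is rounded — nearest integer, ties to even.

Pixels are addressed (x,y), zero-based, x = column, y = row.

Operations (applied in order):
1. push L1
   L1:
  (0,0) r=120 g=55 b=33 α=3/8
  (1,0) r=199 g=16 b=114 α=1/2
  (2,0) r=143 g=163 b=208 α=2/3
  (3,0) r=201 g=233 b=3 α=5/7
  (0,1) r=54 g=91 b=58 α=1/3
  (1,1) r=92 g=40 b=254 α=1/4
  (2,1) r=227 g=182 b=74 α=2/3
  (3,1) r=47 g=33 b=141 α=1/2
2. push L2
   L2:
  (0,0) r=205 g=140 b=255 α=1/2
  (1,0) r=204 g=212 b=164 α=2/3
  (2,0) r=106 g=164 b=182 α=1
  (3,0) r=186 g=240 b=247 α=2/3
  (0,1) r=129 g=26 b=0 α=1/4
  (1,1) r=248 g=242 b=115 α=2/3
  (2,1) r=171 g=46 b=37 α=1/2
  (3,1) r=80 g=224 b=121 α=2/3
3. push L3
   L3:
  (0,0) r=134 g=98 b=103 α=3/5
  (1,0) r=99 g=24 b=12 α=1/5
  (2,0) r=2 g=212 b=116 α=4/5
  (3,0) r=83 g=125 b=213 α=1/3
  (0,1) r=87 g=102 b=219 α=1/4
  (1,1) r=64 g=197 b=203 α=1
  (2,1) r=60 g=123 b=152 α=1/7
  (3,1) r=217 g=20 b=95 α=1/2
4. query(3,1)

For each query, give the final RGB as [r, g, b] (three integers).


query (3,1) [L1,L2,L3] — begin 0,0,0
after L1 α=1/2: [47/2, 33/2, 141/2]
after L2 α=2/3: [367/6, 929/6, 625/6]
after L3 α=1/2: [1669/12, 1049/12, 1195/12]
rounded: [139, 87, 100]


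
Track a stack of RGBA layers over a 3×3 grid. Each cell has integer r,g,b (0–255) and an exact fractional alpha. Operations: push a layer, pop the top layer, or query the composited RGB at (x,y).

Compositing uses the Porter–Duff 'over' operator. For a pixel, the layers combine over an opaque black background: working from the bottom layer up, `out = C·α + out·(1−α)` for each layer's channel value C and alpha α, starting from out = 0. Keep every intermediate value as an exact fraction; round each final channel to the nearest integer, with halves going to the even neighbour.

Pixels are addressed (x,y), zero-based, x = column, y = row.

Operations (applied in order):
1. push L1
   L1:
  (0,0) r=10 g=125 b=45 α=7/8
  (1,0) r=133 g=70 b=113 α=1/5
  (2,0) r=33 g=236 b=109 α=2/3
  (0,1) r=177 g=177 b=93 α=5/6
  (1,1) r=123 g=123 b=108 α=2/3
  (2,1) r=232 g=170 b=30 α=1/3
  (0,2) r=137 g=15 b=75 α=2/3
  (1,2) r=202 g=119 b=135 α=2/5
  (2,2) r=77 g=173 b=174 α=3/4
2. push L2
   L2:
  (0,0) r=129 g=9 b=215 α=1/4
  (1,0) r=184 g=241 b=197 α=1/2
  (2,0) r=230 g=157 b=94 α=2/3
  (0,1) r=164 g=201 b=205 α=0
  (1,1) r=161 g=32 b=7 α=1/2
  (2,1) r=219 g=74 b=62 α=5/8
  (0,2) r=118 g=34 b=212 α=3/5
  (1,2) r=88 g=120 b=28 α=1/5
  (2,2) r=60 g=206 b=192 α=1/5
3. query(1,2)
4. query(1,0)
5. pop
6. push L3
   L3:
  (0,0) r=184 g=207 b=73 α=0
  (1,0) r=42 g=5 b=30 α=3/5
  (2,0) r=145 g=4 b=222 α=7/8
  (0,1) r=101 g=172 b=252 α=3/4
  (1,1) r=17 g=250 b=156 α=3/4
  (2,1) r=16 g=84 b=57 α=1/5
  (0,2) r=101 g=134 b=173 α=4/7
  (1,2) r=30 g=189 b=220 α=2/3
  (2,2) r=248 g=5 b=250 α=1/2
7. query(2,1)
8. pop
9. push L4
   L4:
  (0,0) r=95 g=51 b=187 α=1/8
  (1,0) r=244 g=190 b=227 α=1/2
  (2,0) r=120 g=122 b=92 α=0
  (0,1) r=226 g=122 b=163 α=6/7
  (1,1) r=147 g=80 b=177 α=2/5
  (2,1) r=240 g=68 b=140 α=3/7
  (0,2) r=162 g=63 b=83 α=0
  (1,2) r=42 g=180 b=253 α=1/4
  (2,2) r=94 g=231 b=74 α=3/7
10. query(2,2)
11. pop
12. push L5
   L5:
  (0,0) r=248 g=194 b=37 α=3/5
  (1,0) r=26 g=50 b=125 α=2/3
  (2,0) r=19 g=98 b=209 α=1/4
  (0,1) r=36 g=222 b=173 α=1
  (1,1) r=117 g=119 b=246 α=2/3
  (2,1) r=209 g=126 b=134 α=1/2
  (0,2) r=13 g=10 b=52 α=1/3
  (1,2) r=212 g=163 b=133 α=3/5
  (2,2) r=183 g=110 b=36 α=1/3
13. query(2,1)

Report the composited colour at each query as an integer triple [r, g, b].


at x=1,y=2 over L1,L2:
after L1 α=2/5: [404/5, 238/5, 54]
after L2 α=1/5: [2056/25, 1552/25, 244/5]
→ [82, 62, 49]

query (1,0) [L1,L2] — begin 0,0,0
after L1 α=1/5: [133/5, 14, 113/5]
after L2 α=1/2: [1053/10, 255/2, 549/5]
= [105, 128, 110]

query (2,1) [L1,L3] — begin 0,0,0
L1 α=1/3: [232/3, 170/3, 10]
L3 α=1/5: [976/15, 932/15, 97/5]
→ [65, 62, 19]

query (2,2) [L1,L4] — begin 0,0,0
L1 α=3/4: [231/4, 519/4, 261/2]
L4 α=3/7: [513/7, 1212/7, 744/7]
= [73, 173, 106]

(2,1) stack=L1,L5; from [0,0,0]:
+L1 (α=1/3) → [232/3, 170/3, 10]
+L5 (α=1/2) → [859/6, 274/3, 72]
→ [143, 91, 72]


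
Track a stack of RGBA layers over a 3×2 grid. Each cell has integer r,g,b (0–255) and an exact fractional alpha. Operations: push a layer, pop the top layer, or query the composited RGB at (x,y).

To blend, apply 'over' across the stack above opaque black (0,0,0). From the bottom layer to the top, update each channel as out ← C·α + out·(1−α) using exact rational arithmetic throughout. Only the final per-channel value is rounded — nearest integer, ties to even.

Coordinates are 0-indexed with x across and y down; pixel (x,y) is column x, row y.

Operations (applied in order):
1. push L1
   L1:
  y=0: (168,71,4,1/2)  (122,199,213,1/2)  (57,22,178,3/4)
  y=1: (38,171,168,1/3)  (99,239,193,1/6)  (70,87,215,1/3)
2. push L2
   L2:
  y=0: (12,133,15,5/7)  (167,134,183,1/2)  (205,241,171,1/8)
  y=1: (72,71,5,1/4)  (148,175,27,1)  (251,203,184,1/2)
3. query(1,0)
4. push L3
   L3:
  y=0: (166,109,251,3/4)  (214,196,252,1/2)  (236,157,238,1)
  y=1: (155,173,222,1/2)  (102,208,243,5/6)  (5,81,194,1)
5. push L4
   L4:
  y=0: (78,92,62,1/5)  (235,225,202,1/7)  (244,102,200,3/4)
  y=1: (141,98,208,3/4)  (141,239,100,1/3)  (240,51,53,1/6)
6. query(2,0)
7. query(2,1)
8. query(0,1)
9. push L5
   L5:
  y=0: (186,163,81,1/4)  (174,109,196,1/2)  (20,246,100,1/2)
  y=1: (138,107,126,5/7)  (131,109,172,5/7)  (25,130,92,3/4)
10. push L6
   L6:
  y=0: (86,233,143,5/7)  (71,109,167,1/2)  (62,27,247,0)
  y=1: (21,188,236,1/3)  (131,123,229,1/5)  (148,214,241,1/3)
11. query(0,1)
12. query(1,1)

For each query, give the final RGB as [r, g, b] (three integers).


at x=1,y=0 over L1,L2:
after L1 α=1/2: [61, 199/2, 213/2]
after L2 α=1/2: [114, 467/4, 579/4]
→ [114, 117, 145]

query (2,0) [L1,L2,L3,L4] — begin 0,0,0
after L1 α=3/4: [171/4, 33/2, 267/2]
after L2 α=1/8: [2017/32, 713/16, 2211/16]
after L3 α=1: [236, 157, 238]
after L4 α=3/4: [242, 463/4, 419/2]
→ [242, 116, 210]

(2,1) stack=L1,L2,L3,L4; from [0,0,0]:
L1 α=1/3: [70/3, 29, 215/3]
L2 α=1/2: [823/6, 116, 767/6]
L3 α=1: [5, 81, 194]
L4 α=1/6: [265/6, 76, 341/2]
→ [44, 76, 170]

query (0,1) [L1,L2,L3,L4] — begin 0,0,0
after L1 α=1/3: [38/3, 57, 56]
after L2 α=1/4: [55/2, 121/2, 173/4]
after L3 α=1/2: [365/4, 467/4, 1061/8]
after L4 α=3/4: [2057/16, 1643/16, 6053/32]
rounded: [129, 103, 189]

at x=0,y=1 over L1,L2,L3,L4,L5,L6:
L1 α=1/3: [38/3, 57, 56]
L2 α=1/4: [55/2, 121/2, 173/4]
L3 α=1/2: [365/4, 467/4, 1061/8]
L4 α=3/4: [2057/16, 1643/16, 6053/32]
L5 α=5/7: [7577/56, 5923/56, 16133/112]
L6 α=1/3: [8165/84, 3729/28, 9783/56]
→ [97, 133, 175]

(1,1) stack=L1,L2,L3,L4,L5,L6; from [0,0,0]:
+L1 (α=1/6) → [33/2, 239/6, 193/6]
+L2 (α=1) → [148, 175, 27]
+L3 (α=5/6) → [329/3, 405/2, 207]
+L4 (α=1/3) → [1081/9, 644/3, 514/3]
+L5 (α=5/7) → [1151/9, 2923/21, 3608/21]
+L6 (α=1/5) → [5783/45, 2855/21, 19241/105]
rounded: [129, 136, 183]


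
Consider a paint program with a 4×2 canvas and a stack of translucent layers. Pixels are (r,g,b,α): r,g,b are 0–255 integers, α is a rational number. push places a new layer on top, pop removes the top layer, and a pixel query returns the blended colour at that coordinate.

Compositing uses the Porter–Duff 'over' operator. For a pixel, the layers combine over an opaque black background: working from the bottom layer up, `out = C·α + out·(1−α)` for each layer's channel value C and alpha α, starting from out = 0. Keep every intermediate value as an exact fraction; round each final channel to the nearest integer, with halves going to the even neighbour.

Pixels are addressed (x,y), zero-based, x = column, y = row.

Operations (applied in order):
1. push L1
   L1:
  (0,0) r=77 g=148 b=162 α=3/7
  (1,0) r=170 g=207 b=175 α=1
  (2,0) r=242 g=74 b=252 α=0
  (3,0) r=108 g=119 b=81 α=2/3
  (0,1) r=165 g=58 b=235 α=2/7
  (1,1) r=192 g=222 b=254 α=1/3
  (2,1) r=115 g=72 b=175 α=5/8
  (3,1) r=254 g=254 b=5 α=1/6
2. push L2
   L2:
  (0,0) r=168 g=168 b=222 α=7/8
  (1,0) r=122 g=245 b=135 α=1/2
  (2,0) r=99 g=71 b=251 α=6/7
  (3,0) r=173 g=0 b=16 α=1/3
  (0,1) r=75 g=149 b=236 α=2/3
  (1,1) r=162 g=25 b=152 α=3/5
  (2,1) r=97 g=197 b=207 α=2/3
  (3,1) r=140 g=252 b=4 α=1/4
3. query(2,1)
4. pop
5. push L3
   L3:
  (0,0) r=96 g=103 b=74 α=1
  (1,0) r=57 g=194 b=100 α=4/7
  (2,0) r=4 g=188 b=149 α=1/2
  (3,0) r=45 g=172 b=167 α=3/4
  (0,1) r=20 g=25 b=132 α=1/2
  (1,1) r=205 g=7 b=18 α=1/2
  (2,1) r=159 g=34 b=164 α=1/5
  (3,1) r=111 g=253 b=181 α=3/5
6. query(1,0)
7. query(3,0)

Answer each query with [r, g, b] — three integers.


query (2,1) [L1,L2] — begin 0,0,0
+L1 (α=5/8) → [575/8, 45, 875/8]
+L2 (α=2/3) → [709/8, 439/3, 4187/24]
rounded: [89, 146, 174]

query (1,0) [L1,L3] — begin 0,0,0
+L1 (α=1) → [170, 207, 175]
+L3 (α=4/7) → [738/7, 1397/7, 925/7]
= [105, 200, 132]

(3,0) stack=L1,L3; from [0,0,0]:
+L1 (α=2/3) → [72, 238/3, 54]
+L3 (α=3/4) → [207/4, 893/6, 555/4]
= [52, 149, 139]


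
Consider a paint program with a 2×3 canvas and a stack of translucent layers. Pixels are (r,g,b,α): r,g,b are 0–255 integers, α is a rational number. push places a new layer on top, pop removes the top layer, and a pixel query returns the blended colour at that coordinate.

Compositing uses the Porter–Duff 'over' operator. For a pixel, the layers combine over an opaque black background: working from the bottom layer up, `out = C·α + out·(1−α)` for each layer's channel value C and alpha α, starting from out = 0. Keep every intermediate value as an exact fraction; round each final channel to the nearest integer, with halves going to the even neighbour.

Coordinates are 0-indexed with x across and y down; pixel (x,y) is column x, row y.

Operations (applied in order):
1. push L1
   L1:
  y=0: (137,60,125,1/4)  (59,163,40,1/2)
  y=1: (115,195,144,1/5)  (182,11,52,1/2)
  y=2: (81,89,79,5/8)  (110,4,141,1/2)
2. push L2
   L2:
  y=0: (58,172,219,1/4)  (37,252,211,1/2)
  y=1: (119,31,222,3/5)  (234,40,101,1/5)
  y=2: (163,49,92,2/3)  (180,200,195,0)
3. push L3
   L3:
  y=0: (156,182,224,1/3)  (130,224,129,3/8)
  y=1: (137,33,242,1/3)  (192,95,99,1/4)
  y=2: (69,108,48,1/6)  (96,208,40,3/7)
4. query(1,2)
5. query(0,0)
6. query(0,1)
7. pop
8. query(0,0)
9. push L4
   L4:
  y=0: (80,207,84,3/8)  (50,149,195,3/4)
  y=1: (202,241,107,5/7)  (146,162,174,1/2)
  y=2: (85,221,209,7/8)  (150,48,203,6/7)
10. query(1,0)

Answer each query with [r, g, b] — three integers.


at x=1,y=2 over L1,L2,L3:
L1 α=1/2: [55, 2, 141/2]
L2 α=0: [55, 2, 141/2]
L3 α=3/7: [508/7, 632/7, 402/7]
rounded: [73, 90, 57]

(0,0) stack=L1,L2,L3; from [0,0,0]:
after L1 α=1/4: [137/4, 15, 125/4]
after L2 α=1/4: [643/16, 217/4, 1251/16]
after L3 α=1/3: [1891/24, 581/6, 3043/24]
rounded: [79, 97, 127]

at x=0,y=1 over L1,L2,L3:
L1 α=1/5: [23, 39, 144/5]
L2 α=3/5: [403/5, 171/5, 3618/25]
L3 α=1/3: [497/5, 169/5, 13286/75]
→ [99, 34, 177]

at x=0,y=0 over L1,L2:
L1 α=1/4: [137/4, 15, 125/4]
L2 α=1/4: [643/16, 217/4, 1251/16]
→ [40, 54, 78]

(1,0) stack=L1,L2,L4; from [0,0,0]:
+L1 (α=1/2) → [59/2, 163/2, 20]
+L2 (α=1/2) → [133/4, 667/4, 231/2]
+L4 (α=3/4) → [733/16, 2455/16, 1401/8]
rounded: [46, 153, 175]


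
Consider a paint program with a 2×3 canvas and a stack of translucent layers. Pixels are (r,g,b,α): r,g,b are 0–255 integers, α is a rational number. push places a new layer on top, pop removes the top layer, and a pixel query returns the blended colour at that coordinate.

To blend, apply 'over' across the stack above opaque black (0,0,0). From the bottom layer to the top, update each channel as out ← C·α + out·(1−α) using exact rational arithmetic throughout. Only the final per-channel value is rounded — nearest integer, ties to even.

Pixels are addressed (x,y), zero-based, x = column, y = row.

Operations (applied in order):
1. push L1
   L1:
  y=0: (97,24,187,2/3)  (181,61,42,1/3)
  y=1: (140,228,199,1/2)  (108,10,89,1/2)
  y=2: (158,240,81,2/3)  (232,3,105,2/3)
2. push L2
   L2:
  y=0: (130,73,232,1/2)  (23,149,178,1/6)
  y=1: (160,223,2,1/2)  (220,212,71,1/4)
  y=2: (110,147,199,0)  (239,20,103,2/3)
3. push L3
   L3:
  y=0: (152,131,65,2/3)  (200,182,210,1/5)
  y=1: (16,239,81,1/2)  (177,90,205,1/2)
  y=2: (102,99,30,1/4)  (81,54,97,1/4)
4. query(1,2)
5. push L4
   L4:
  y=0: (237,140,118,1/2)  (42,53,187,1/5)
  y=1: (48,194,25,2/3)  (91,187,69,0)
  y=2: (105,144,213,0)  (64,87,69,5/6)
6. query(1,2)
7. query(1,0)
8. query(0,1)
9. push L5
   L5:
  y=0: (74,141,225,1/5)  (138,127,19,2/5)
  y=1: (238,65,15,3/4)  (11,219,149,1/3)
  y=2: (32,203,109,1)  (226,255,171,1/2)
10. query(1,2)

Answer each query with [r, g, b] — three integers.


(1,2) stack=L1,L2,L3; from [0,0,0]:
+L1 (α=2/3) → [464/3, 2, 70]
+L2 (α=2/3) → [1898/9, 14, 92]
+L3 (α=1/4) → [2141/12, 24, 373/4]
= [178, 24, 93]

(1,2) stack=L1,L2,L3,L4; from [0,0,0]:
after L1 α=2/3: [464/3, 2, 70]
after L2 α=2/3: [1898/9, 14, 92]
after L3 α=1/4: [2141/12, 24, 373/4]
after L4 α=5/6: [5981/72, 153/2, 1753/24]
rounded: [83, 76, 73]

(1,0) stack=L1,L2,L3,L4; from [0,0,0]:
L1 α=1/3: [181/3, 61/3, 14]
L2 α=1/6: [487/9, 376/9, 124/3]
L3 α=1/5: [3748/45, 3142/45, 1126/15]
L4 α=1/5: [16882/225, 14953/225, 7309/75]
rounded: [75, 66, 97]

at x=0,y=1 over L1,L2,L3,L4:
L1 α=1/2: [70, 114, 199/2]
L2 α=1/2: [115, 337/2, 203/4]
L3 α=1/2: [131/2, 815/4, 527/8]
L4 α=2/3: [323/6, 789/4, 309/8]
= [54, 197, 39]

at x=1,y=2 over L1,L2,L3,L4,L5:
+L1 (α=2/3) → [464/3, 2, 70]
+L2 (α=2/3) → [1898/9, 14, 92]
+L3 (α=1/4) → [2141/12, 24, 373/4]
+L4 (α=5/6) → [5981/72, 153/2, 1753/24]
+L5 (α=1/2) → [22253/144, 663/4, 5857/48]
→ [155, 166, 122]


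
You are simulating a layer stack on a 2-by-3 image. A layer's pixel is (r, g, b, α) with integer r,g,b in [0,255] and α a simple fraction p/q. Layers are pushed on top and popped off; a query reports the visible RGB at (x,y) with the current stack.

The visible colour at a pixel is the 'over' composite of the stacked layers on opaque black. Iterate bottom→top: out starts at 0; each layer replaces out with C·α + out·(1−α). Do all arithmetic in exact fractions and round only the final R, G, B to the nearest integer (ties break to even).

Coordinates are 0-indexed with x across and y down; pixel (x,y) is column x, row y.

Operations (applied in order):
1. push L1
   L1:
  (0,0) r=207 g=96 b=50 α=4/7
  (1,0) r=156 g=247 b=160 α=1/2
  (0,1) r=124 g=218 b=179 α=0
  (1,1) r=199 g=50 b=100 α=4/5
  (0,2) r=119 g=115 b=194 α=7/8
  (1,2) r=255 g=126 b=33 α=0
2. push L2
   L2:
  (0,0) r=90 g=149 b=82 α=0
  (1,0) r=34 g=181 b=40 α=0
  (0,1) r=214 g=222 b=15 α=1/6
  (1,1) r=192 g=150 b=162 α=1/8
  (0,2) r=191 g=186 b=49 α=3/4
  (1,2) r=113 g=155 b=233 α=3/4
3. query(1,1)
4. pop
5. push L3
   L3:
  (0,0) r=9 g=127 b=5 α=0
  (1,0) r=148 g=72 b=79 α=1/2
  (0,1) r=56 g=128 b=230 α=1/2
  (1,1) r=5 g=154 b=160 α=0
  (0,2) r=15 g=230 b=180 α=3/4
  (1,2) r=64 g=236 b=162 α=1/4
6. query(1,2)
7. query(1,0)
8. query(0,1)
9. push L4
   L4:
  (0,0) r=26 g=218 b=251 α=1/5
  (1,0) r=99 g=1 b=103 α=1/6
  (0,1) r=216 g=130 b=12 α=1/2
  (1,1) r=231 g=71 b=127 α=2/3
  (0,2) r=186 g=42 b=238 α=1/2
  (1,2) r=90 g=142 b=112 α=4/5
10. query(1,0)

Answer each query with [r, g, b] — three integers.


at x=1,y=1 over L1,L2:
+L1 (α=4/5) → [796/5, 40, 80]
+L2 (α=1/8) → [1633/10, 215/4, 361/4]
= [163, 54, 90]

at x=1,y=2 over L1,L3:
after L1 α=0: [0, 0, 0]
after L3 α=1/4: [16, 59, 81/2]
rounded: [16, 59, 40]

at x=1,y=0 over L1,L3:
+L1 (α=1/2) → [78, 247/2, 80]
+L3 (α=1/2) → [113, 391/4, 159/2]
→ [113, 98, 80]

(0,1) stack=L1,L3; from [0,0,0]:
L1 α=0: [0, 0, 0]
L3 α=1/2: [28, 64, 115]
rounded: [28, 64, 115]

query (1,0) [L1,L3,L4] — begin 0,0,0
after L1 α=1/2: [78, 247/2, 80]
after L3 α=1/2: [113, 391/4, 159/2]
after L4 α=1/6: [332/3, 653/8, 1001/12]
= [111, 82, 83]


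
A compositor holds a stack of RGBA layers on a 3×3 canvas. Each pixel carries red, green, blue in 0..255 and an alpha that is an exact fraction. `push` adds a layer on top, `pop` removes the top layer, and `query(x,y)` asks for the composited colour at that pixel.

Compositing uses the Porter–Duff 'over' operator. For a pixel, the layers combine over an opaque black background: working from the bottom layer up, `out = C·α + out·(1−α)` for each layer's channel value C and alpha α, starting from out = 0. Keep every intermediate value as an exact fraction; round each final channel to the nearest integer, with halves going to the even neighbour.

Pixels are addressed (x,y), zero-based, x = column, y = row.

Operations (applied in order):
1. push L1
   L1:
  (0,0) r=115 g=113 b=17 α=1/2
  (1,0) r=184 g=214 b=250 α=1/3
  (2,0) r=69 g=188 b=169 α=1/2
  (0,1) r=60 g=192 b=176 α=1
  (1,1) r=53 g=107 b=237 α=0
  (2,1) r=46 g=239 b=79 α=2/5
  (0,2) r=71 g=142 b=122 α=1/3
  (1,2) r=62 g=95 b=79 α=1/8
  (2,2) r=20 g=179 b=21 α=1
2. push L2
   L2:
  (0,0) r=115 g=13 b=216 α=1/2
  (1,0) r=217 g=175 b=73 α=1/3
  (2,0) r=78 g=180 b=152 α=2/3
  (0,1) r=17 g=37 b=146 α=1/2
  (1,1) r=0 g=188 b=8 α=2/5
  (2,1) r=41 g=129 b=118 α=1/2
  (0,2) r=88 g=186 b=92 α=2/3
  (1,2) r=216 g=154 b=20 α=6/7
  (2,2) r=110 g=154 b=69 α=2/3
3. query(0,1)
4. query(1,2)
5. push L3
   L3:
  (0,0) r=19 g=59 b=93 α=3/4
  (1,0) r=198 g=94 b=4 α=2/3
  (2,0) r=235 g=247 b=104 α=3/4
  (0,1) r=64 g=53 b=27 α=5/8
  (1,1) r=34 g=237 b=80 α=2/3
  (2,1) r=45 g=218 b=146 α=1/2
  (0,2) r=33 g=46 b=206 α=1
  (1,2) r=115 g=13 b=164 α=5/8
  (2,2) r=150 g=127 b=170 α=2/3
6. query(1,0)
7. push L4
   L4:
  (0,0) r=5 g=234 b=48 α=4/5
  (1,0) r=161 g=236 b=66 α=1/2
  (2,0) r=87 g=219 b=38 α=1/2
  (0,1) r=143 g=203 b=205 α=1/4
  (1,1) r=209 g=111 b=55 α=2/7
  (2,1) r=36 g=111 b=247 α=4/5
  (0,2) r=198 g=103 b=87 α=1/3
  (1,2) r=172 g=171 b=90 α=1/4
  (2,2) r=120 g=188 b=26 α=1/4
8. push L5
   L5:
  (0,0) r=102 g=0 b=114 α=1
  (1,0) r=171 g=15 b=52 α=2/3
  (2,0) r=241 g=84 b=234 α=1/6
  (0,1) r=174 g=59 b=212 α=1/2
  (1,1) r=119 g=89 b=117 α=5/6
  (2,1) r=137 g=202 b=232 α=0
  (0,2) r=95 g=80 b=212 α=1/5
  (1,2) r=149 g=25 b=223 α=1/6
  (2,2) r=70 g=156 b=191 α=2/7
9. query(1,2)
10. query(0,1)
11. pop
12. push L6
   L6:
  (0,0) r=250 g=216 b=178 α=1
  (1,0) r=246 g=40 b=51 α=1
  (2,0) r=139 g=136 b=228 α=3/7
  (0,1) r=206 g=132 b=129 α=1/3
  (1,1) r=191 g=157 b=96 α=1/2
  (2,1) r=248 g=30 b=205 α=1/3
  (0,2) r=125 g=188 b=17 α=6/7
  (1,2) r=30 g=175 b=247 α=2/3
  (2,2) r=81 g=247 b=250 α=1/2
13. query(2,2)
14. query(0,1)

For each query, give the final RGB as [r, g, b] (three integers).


at x=0,y=1 over L1,L2:
after L1 α=1: [60, 192, 176]
after L2 α=1/2: [77/2, 229/2, 161]
→ [38, 114, 161]

query (1,2) [L1,L2] — begin 0,0,0
+L1 (α=1/8) → [31/4, 95/8, 79/8]
+L2 (α=6/7) → [745/4, 7487/56, 1039/56]
= [186, 134, 19]

(1,0) stack=L1,L2,L3; from [0,0,0]:
after L1 α=1/3: [184/3, 214/3, 250/3]
after L2 α=1/3: [1019/9, 953/9, 719/9]
after L3 α=2/3: [4583/27, 2645/27, 791/27]
→ [170, 98, 29]

query (1,2) [L1,L2,L3,L4,L5] — begin 0,0,0
+L1 (α=1/8) → [31/4, 95/8, 79/8]
+L2 (α=6/7) → [745/4, 7487/56, 1039/56]
+L3 (α=5/8) → [4535/32, 26101/448, 49037/448]
+L4 (α=1/4) → [19109/128, 154911/1792, 187431/1792]
+L5 (α=1/6) → [114617/768, 819355/10752, 1336771/10752]
rounded: [149, 76, 124]

at x=0,y=1 over L1,L2,L3,L4,L5:
+L1 (α=1) → [60, 192, 176]
+L2 (α=1/2) → [77/2, 229/2, 161]
+L3 (α=5/8) → [871/16, 1217/16, 309/4]
+L4 (α=1/4) → [4901/64, 6899/64, 1747/16]
+L5 (α=1/2) → [16037/128, 10675/128, 5139/32]
→ [125, 83, 161]

query (2,2) [L1,L2,L3,L4,L6] — begin 0,0,0
after L1 α=1: [20, 179, 21]
after L2 α=2/3: [80, 487/3, 53]
after L3 α=2/3: [380/3, 1249/9, 131]
after L4 α=1/4: [125, 1813/12, 419/4]
after L6 α=1/2: [103, 4777/24, 1419/8]
rounded: [103, 199, 177]

query (0,1) [L1,L2,L3,L4,L6] — begin 0,0,0
+L1 (α=1) → [60, 192, 176]
+L2 (α=1/2) → [77/2, 229/2, 161]
+L3 (α=5/8) → [871/16, 1217/16, 309/4]
+L4 (α=1/4) → [4901/64, 6899/64, 1747/16]
+L6 (α=1/3) → [3831/32, 11123/96, 2779/24]
rounded: [120, 116, 116]


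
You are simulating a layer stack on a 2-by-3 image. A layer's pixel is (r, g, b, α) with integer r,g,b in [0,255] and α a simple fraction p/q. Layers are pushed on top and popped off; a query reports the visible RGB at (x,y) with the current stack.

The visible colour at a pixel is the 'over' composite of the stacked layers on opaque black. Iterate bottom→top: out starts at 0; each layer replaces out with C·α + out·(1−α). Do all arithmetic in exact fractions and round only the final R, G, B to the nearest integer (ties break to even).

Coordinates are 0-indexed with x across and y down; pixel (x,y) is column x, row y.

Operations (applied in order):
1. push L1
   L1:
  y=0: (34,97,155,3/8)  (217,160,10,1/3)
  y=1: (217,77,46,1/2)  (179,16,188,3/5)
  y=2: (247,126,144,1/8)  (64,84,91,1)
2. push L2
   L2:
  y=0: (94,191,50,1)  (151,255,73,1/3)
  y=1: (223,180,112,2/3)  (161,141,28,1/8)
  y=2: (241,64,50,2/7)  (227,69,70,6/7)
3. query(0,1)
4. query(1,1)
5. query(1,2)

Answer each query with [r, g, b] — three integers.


query (0,1) [L1,L2] — begin 0,0,0
L1 α=1/2: [217/2, 77/2, 23]
L2 α=2/3: [1109/6, 797/6, 247/3]
rounded: [185, 133, 82]

(1,1) stack=L1,L2; from [0,0,0]:
+L1 (α=3/5) → [537/5, 48/5, 564/5]
+L2 (α=1/8) → [1141/10, 1041/40, 511/5]
= [114, 26, 102]

query (1,2) [L1,L2] — begin 0,0,0
after L1 α=1: [64, 84, 91]
after L2 α=6/7: [1426/7, 498/7, 73]
rounded: [204, 71, 73]


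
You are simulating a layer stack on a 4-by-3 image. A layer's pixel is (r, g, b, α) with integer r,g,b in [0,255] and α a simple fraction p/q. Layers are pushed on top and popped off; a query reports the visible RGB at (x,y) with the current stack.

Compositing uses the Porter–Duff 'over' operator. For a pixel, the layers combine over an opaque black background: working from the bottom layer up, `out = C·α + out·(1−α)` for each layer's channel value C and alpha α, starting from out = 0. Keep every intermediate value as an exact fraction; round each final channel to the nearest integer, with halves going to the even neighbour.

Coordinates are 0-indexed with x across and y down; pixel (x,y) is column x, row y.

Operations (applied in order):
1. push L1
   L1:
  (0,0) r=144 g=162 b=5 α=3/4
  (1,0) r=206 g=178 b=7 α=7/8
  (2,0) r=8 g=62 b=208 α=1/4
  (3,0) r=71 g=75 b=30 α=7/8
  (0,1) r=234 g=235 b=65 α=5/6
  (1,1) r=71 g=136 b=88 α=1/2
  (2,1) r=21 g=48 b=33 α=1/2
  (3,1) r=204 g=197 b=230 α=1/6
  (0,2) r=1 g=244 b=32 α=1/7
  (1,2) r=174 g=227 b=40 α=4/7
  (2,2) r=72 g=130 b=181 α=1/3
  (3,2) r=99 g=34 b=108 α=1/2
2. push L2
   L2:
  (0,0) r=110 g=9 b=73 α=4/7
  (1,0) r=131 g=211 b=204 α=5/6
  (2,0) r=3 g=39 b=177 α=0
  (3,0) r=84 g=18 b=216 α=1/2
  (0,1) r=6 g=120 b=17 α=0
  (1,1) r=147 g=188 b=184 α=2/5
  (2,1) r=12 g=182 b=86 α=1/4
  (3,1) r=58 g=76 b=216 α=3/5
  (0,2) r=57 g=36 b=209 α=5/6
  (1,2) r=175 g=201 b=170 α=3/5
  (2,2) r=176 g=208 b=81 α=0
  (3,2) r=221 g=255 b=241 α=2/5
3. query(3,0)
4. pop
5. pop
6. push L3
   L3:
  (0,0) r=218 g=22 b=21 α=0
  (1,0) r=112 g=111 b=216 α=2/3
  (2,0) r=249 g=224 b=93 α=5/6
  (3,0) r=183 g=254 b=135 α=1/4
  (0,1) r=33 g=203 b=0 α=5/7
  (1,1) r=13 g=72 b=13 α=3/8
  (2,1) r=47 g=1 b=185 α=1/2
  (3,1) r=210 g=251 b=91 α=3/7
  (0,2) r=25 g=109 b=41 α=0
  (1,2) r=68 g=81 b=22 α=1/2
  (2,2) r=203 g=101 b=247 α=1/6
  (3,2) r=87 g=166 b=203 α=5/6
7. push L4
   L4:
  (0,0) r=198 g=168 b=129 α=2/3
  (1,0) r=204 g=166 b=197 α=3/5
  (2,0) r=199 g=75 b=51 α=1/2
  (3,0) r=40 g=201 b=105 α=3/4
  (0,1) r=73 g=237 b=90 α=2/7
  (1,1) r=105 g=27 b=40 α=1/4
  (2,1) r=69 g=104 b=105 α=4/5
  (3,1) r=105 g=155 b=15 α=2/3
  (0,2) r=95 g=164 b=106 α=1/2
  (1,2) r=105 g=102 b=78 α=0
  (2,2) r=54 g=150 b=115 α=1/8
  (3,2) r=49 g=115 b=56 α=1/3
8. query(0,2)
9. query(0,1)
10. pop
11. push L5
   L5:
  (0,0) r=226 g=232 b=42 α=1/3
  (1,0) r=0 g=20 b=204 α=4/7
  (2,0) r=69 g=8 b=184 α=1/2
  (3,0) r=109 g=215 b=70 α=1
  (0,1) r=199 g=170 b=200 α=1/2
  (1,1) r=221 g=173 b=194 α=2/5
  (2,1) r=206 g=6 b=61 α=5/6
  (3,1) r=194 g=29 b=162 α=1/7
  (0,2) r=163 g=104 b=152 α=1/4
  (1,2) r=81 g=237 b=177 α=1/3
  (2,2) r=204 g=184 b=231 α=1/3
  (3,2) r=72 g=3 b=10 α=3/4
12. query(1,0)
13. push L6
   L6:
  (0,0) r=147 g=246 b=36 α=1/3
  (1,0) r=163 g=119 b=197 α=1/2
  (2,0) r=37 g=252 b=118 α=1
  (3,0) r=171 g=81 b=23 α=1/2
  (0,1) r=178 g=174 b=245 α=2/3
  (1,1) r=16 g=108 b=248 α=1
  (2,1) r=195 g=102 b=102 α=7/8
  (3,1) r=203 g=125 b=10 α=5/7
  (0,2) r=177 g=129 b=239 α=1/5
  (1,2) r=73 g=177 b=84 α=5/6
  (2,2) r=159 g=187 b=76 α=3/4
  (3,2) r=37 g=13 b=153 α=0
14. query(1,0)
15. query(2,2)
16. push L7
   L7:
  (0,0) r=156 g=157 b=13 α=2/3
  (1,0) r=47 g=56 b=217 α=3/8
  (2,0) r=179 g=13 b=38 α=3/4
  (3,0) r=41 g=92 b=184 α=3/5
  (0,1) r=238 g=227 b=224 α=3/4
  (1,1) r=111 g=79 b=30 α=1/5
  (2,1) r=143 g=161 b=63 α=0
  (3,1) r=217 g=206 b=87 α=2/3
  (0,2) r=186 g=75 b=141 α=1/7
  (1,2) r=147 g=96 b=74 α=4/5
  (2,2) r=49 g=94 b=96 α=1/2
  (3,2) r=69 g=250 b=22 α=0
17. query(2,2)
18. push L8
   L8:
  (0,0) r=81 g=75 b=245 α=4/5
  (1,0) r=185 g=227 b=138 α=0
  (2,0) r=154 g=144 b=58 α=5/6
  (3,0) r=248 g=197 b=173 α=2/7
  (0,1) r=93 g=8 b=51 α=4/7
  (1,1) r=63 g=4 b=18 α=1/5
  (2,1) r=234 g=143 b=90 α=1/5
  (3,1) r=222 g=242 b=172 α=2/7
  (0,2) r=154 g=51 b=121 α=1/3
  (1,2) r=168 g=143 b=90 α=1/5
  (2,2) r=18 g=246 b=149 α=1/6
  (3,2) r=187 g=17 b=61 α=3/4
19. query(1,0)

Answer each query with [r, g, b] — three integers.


query (3,0) [L1,L2] — begin 0,0,0
+L1 (α=7/8) → [497/8, 525/8, 105/4]
+L2 (α=1/2) → [1169/16, 669/16, 969/8]
= [73, 42, 121]

at x=0,y=2 over L3,L4:
L3 α=0: [0, 0, 0]
L4 α=1/2: [95/2, 82, 53]
→ [48, 82, 53]

at x=0,y=1 over L3,L4:
+L3 (α=5/7) → [165/7, 145, 0]
+L4 (α=2/7) → [1847/49, 1199/7, 180/7]
→ [38, 171, 26]

(1,0) stack=L3,L5; from [0,0,0]:
L3 α=2/3: [224/3, 74, 144]
L5 α=4/7: [32, 302/7, 1248/7]
→ [32, 43, 178]

query (1,0) [L3,L5,L6] — begin 0,0,0
+L3 (α=2/3) → [224/3, 74, 144]
+L5 (α=4/7) → [32, 302/7, 1248/7]
+L6 (α=1/2) → [195/2, 1135/14, 2627/14]
= [98, 81, 188]

at x=2,y=2 over L3,L5,L6:
L3 α=1/6: [203/6, 101/6, 247/6]
L5 α=1/3: [815/9, 653/9, 940/9]
L6 α=3/4: [1277/9, 2851/18, 748/9]
rounded: [142, 158, 83]

(2,2) stack=L3,L5,L6,L7; from [0,0,0]:
after L3 α=1/6: [203/6, 101/6, 247/6]
after L5 α=1/3: [815/9, 653/9, 940/9]
after L6 α=3/4: [1277/9, 2851/18, 748/9]
after L7 α=1/2: [859/9, 4543/36, 806/9]
→ [95, 126, 90]

(1,0) stack=L3,L5,L6,L7,L8; from [0,0,0]:
L3 α=2/3: [224/3, 74, 144]
L5 α=4/7: [32, 302/7, 1248/7]
L6 α=1/2: [195/2, 1135/14, 2627/14]
L7 α=3/8: [1257/16, 8027/112, 22249/112]
L8 α=0: [1257/16, 8027/112, 22249/112]
→ [79, 72, 199]


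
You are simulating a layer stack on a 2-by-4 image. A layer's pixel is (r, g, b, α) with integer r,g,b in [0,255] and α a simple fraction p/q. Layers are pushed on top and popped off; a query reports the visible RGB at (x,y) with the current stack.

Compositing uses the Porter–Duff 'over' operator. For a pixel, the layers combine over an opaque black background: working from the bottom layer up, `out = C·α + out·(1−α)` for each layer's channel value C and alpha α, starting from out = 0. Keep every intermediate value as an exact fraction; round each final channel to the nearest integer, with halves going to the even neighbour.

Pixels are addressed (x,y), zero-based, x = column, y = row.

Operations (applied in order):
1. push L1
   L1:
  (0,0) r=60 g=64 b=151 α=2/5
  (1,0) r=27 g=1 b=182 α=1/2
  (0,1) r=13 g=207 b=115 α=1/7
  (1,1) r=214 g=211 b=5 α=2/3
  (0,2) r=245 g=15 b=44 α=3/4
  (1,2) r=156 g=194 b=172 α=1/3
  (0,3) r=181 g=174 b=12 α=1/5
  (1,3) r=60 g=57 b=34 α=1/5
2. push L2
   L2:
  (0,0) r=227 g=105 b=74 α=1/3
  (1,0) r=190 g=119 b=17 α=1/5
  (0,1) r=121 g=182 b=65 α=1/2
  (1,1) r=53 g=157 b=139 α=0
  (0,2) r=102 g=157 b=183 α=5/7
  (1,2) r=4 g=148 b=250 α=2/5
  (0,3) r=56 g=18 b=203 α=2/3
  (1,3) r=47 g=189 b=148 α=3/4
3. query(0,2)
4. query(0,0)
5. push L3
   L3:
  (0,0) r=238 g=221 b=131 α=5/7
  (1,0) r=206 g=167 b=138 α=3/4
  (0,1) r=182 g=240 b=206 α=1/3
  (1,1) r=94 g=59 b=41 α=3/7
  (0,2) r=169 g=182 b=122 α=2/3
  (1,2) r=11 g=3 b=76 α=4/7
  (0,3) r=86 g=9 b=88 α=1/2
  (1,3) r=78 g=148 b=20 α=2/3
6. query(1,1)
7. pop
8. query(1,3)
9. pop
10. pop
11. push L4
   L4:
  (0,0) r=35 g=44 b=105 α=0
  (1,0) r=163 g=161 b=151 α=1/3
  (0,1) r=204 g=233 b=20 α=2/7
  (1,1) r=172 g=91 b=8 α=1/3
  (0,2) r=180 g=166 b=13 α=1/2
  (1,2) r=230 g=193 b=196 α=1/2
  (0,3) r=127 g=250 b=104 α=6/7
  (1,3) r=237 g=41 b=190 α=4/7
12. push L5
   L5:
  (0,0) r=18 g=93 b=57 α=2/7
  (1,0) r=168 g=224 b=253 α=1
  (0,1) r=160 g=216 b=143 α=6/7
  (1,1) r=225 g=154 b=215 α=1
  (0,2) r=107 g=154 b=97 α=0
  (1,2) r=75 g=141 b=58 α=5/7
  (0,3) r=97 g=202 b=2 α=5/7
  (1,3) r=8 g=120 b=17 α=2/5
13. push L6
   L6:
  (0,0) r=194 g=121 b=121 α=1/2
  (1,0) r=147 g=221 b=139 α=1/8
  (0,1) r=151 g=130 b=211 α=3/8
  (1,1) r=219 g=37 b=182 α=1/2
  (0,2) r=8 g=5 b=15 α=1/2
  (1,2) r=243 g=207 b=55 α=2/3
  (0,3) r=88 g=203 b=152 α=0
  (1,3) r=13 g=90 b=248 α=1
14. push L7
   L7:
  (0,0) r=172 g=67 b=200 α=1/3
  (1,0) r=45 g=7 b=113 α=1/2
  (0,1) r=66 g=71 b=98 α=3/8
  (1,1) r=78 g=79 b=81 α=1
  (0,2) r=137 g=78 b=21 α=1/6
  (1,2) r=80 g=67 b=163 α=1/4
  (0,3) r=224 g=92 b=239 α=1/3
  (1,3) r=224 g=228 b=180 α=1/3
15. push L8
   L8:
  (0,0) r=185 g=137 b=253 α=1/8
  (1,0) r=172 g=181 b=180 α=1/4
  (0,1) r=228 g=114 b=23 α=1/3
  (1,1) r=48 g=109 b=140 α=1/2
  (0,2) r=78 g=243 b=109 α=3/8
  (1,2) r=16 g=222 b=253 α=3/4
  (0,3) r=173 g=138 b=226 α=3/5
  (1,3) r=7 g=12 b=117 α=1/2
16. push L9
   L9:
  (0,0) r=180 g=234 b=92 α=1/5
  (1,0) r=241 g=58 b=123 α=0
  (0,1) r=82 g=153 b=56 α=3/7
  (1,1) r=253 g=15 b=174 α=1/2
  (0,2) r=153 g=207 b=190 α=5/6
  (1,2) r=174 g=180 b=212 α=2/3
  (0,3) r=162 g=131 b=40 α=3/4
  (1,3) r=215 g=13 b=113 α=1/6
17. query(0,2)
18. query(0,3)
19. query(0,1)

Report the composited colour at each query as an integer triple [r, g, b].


(0,2) stack=L1,L2; from [0,0,0]:
after L1 α=3/4: [735/4, 45/4, 33]
after L2 α=5/7: [1755/14, 1615/14, 981/7]
→ [125, 115, 140]

query (0,0) [L1,L2] — begin 0,0,0
+L1 (α=2/5) → [24, 128/5, 302/5]
+L2 (α=1/3) → [275/3, 781/15, 974/15]
rounded: [92, 52, 65]

(1,1) stack=L1,L2,L3; from [0,0,0]:
L1 α=2/3: [428/3, 422/3, 10/3]
L2 α=0: [428/3, 422/3, 10/3]
L3 α=3/7: [2558/21, 317/3, 409/21]
→ [122, 106, 19]

query (1,3) [L1,L2] — begin 0,0,0
after L1 α=1/5: [12, 57/5, 34/5]
after L2 α=3/4: [153/4, 723/5, 1127/10]
= [38, 145, 113]

(0,2) stack=L4,L5,L6,L7,L8,L9; from [0,0,0]:
+L4 (α=1/2) → [90, 83, 13/2]
+L5 (α=0) → [90, 83, 13/2]
+L6 (α=1/2) → [49, 44, 43/4]
+L7 (α=1/6) → [191/3, 149/3, 299/24]
+L8 (α=3/8) → [1657/24, 733/6, 9343/192]
+L9 (α=5/6) → [20017/144, 6943/36, 191743/1152]
= [139, 193, 166]

(0,3) stack=L4,L5,L6,L7,L8,L9; from [0,0,0]:
L4 α=6/7: [762/7, 1500/7, 624/7]
L5 α=5/7: [4919/49, 10070/49, 1318/49]
L6 α=0: [4919/49, 10070/49, 1318/49]
L7 α=1/3: [6938/49, 8216/49, 14347/147]
L8 α=3/5: [39307/245, 36718/245, 25672/147]
L9 α=3/4: [158377/980, 133003/980, 10828/147]
→ [162, 136, 74]

(0,1) stack=L4,L5,L6,L7,L8,L9; from [0,0,0]:
+L4 (α=2/7) → [408/7, 466/7, 40/7]
+L5 (α=6/7) → [7128/49, 9538/49, 6046/49]
+L6 (α=3/8) → [57837/392, 8350/49, 61247/392]
+L7 (α=3/8) → [366801/3136, 52187/392, 421483/3136]
+L8 (α=1/3) → [241435/1568, 74531/588, 457547/4704]
+L9 (α=3/7) → [337867/2744, 142004/1029, 655115/8232]
= [123, 138, 80]


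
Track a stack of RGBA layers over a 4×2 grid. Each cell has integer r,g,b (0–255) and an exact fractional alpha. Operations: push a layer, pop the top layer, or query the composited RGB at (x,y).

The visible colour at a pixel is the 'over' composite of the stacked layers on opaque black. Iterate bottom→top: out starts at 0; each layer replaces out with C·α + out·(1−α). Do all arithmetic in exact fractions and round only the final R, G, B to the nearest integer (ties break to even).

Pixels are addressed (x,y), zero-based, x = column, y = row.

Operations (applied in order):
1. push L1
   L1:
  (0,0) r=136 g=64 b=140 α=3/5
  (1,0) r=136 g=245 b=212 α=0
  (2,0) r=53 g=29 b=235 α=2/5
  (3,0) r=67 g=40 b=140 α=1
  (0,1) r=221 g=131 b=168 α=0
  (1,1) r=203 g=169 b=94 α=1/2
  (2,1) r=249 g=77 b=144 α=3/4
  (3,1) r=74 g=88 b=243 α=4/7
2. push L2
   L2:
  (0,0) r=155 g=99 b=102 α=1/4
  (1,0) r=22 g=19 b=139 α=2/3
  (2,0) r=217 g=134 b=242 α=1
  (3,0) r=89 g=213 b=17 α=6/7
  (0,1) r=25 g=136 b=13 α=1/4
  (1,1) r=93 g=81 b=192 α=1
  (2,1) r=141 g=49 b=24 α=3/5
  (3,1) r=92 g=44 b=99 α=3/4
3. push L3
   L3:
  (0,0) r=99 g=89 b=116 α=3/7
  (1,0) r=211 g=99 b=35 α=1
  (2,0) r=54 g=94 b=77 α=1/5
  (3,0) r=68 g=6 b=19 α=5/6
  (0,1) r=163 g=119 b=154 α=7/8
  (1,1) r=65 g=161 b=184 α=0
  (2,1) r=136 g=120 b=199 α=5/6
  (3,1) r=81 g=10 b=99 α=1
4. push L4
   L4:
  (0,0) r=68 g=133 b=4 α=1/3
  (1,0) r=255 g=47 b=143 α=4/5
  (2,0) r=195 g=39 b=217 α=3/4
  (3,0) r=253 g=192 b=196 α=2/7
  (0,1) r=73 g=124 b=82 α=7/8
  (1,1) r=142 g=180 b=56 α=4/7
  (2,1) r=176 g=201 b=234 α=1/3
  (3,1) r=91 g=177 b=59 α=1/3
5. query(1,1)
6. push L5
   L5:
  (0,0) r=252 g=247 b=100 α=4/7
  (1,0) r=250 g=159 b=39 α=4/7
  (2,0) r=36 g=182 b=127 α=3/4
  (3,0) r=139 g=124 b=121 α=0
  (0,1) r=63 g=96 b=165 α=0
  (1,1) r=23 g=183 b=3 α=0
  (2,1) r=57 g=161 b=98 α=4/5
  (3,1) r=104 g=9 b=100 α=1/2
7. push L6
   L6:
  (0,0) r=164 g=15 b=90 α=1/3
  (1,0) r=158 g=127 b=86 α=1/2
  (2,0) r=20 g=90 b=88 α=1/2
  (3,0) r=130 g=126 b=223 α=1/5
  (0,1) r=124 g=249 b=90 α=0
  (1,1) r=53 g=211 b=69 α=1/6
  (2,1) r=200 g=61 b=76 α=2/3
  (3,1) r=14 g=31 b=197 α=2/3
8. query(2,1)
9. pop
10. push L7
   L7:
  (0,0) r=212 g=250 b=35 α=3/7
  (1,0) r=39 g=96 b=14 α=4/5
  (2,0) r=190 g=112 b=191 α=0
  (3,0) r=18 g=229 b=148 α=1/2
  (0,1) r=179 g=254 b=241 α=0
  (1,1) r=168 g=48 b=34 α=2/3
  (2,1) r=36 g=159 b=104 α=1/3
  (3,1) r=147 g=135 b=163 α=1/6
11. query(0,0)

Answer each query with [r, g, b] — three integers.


at x=1,y=1 over L1,L2,L3,L4:
after L1 α=1/2: [203/2, 169/2, 47]
after L2 α=1: [93, 81, 192]
after L3 α=0: [93, 81, 192]
after L4 α=4/7: [121, 963/7, 800/7]
rounded: [121, 138, 114]

at x=2,y=1 over L1,L2,L3,L4,L5,L6:
L1 α=3/4: [747/4, 231/4, 108]
L2 α=3/5: [1593/10, 105/2, 288/5]
L3 α=5/6: [8393/60, 435/4, 5263/30]
L4 α=1/3: [13673/90, 279/2, 8773/45]
L5 α=4/5: [34193/450, 1567/10, 26413/225]
L6 α=2/3: [214193/1350, 929/10, 60613/675]
rounded: [159, 93, 90]

query (0,0) [L1,L2,L3,L4,L5,L7] — begin 0,0,0
after L1 α=3/5: [408/5, 192/5, 84]
after L2 α=1/4: [1999/20, 1071/20, 177/2]
after L3 α=3/7: [3484/35, 2406/35, 702/7]
after L4 α=1/3: [3116/35, 9467/105, 1432/21]
after L5 α=4/7: [44628/245, 44047/245, 4232/49]
after L7 α=3/7: [334332/1715, 359938/1715, 22073/343]
rounded: [195, 210, 64]


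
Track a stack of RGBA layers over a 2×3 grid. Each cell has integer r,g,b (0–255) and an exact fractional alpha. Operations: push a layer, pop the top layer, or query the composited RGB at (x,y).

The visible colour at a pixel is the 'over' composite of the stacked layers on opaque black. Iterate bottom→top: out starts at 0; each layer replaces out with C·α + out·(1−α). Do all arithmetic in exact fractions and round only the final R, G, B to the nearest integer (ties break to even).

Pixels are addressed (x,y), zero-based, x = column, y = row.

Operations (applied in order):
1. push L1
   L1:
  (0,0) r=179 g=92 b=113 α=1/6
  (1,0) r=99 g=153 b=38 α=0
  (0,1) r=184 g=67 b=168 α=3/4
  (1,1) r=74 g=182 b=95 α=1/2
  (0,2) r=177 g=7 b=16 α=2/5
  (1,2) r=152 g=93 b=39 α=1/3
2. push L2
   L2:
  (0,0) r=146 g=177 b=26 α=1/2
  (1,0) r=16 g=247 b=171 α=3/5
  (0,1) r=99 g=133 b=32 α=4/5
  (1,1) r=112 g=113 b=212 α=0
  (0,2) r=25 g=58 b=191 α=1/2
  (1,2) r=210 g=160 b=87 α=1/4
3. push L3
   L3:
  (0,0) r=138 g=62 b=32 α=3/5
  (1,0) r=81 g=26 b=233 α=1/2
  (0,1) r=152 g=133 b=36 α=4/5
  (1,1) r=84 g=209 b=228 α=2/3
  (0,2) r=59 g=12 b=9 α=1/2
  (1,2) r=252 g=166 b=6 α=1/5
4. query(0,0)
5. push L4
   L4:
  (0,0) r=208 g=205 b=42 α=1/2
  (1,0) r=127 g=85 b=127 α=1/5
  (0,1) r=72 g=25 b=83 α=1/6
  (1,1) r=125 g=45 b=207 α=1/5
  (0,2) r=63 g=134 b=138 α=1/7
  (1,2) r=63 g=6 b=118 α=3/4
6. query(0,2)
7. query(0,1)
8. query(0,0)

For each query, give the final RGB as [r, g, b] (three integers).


at x=0,y=0 over L1,L2,L3:
+L1 (α=1/6) → [179/6, 46/3, 113/6]
+L2 (α=1/2) → [1055/12, 577/6, 269/12]
+L3 (α=3/5) → [3539/30, 227/3, 169/6]
rounded: [118, 76, 28]

at x=0,y=2 over L1,L2,L3,L4:
+L1 (α=2/5) → [354/5, 14/5, 32/5]
+L2 (α=1/2) → [479/10, 152/5, 987/10]
+L3 (α=1/2) → [1069/20, 106/5, 1077/20]
+L4 (α=1/7) → [3837/70, 1306/35, 4611/70]
rounded: [55, 37, 66]

(0,1) stack=L1,L2,L3,L4; from [0,0,0]:
+L1 (α=3/4) → [138, 201/4, 126]
+L2 (α=4/5) → [534/5, 2329/20, 254/5]
+L3 (α=4/5) → [3574/25, 12969/100, 974/25]
+L4 (α=1/6) → [1967/15, 13469/120, 463/10]
= [131, 112, 46]

at x=0,y=0 over L1,L2,L3,L4:
L1 α=1/6: [179/6, 46/3, 113/6]
L2 α=1/2: [1055/12, 577/6, 269/12]
L3 α=3/5: [3539/30, 227/3, 169/6]
L4 α=1/2: [9779/60, 421/3, 421/12]
→ [163, 140, 35]


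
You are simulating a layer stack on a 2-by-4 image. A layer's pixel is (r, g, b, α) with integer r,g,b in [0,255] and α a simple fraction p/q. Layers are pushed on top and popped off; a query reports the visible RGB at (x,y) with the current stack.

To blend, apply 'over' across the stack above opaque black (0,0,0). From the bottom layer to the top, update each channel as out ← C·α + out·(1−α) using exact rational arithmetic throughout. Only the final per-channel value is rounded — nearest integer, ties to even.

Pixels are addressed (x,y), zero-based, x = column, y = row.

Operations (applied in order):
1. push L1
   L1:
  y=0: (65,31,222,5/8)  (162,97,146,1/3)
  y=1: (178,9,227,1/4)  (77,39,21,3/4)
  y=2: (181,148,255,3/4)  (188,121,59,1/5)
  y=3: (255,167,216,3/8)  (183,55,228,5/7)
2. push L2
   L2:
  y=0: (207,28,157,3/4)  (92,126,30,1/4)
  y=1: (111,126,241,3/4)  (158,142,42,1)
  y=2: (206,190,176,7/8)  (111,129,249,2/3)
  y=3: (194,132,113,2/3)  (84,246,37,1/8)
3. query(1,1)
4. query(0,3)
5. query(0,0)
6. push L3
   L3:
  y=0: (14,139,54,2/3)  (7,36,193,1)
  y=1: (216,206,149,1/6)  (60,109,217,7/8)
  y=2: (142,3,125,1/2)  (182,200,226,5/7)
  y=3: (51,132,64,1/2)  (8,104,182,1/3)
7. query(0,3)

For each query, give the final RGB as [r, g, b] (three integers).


query (1,1) [L1,L2] — begin 0,0,0
L1 α=3/4: [231/4, 117/4, 63/4]
L2 α=1: [158, 142, 42]
= [158, 142, 42]

at x=0,y=3 over L1,L2:
after L1 α=3/8: [765/8, 501/8, 81]
after L2 α=2/3: [3869/24, 871/8, 307/3]
rounded: [161, 109, 102]

at x=0,y=0 over L1,L2:
+L1 (α=5/8) → [325/8, 155/8, 555/4]
+L2 (α=3/4) → [5293/32, 827/32, 2439/16]
= [165, 26, 152]

(0,3) stack=L1,L2,L3; from [0,0,0]:
+L1 (α=3/8) → [765/8, 501/8, 81]
+L2 (α=2/3) → [3869/24, 871/8, 307/3]
+L3 (α=1/2) → [5093/48, 1927/16, 499/6]
rounded: [106, 120, 83]


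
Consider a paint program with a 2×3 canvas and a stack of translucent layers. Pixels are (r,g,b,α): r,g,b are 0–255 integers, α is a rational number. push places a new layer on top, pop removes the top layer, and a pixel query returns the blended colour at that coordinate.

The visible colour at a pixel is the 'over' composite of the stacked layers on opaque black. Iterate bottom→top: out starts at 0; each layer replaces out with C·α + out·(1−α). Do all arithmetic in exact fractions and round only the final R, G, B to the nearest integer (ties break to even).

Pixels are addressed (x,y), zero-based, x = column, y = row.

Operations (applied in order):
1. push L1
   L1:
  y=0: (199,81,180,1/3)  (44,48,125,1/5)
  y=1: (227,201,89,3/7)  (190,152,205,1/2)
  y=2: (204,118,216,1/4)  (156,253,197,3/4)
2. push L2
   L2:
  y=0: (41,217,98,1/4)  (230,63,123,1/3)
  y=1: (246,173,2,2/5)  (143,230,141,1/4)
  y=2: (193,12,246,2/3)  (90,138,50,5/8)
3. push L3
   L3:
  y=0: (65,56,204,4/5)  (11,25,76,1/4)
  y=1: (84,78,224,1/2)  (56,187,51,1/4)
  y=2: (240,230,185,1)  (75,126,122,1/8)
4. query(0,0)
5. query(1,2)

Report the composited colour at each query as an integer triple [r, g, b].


at x=0,y=0 over L1,L2,L3:
+L1 (α=1/3) → [199/3, 27, 60]
+L2 (α=1/4) → [60, 149/2, 139/2]
+L3 (α=4/5) → [64, 597/10, 1771/10]
rounded: [64, 60, 177]

query (1,2) [L1,L2,L3] — begin 0,0,0
+L1 (α=3/4) → [117, 759/4, 591/4]
+L2 (α=5/8) → [801/8, 5037/32, 2773/32]
+L3 (α=1/8) → [6207/64, 39291/256, 23315/256]
→ [97, 153, 91]
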